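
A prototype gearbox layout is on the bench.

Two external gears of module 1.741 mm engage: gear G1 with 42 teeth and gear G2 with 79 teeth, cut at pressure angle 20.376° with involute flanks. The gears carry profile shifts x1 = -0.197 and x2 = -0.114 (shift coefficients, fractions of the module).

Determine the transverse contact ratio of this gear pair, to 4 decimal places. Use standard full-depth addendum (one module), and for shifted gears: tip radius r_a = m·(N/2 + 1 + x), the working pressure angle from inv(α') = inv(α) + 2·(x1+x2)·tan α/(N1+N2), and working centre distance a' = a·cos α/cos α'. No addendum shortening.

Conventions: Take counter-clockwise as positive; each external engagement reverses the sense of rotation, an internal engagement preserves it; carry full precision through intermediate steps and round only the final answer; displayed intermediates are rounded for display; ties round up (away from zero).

1.8194

recognized (one external pair, fixed centres): single-mesh tooth geometry, m = 1.741, N1 = 42, N2 = 79
base radii: r_b1 = 34.273302, r_b2 = 64.466449
tip radii: r_a1 = 37.959023, r_a2 = 70.312026
inv(α') = inv(20.376°) + 2·(-0.197-0.114)·tan α/(42+79) = 0.01388236  ⇒  α' = 19.54693°
a' = a·cos α / cos α' = 105.3305·cos 20.376°/cos 19.54693° = 104.778365
action lengths: √(r_a1²−r_b1²) = 16.316501, √(r_a2²−r_b2²) = 28.068807
base pitch p_b = π·m·cos α = 5.127274
CR = (16.316501 + 28.068807 − 104.778365·sin 19.54693°)/5.127274 = 1.819422
contact ratio ≈ 1.8194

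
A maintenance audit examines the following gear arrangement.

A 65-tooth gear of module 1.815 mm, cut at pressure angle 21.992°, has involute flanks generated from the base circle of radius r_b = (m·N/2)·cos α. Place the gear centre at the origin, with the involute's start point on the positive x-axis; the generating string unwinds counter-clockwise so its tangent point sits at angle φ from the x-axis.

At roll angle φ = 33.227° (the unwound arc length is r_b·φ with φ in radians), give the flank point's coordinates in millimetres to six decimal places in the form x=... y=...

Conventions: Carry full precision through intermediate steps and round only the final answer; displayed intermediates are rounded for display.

single-mesh involute tooth geometry (65T wheel at module 1.815)
pitch radius r_p = m·N/2 = 1.815·65/2 = 58.987500
base radius r_b = r_p·cos α = 58.987500·cos 21.992° = 54.695342
roll angle φ = 33.227° = 0.57992055 rad
x = r_b·(cos φ + φ·sin φ) = 63.133630
y = r_b·(sin φ − φ·cos φ) = 3.437621

x=63.133630 y=3.437621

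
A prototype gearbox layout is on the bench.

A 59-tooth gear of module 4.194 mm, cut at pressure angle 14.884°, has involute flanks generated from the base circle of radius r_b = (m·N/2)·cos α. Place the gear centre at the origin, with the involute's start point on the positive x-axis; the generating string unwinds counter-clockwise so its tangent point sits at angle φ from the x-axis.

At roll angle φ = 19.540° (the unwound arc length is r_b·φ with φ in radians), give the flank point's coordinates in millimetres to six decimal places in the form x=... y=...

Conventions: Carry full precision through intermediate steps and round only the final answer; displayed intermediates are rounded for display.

x=126.324434 y=1.562622

single-mesh involute tooth geometry (59T wheel at module 4.194)
pitch radius r_p = m·N/2 = 4.194·59/2 = 123.723000
base radius r_b = r_p·cos α = 123.723000·cos 14.884° = 119.571827
roll angle φ = 19.540° = 0.34103734 rad
x = r_b·(cos φ + φ·sin φ) = 126.324434
y = r_b·(sin φ − φ·cos φ) = 1.562622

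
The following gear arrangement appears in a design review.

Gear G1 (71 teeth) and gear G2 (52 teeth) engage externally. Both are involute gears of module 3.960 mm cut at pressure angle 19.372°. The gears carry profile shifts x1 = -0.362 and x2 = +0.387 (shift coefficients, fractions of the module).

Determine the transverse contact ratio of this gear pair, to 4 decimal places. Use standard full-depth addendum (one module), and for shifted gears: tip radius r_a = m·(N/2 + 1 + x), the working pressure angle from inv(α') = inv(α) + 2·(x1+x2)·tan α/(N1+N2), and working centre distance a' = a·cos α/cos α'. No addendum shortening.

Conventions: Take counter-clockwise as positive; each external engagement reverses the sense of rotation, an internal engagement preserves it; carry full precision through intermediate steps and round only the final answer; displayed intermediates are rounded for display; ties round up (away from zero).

1.7837

class = single-mesh tooth geometry [involute pair 71T × 52T, m = 3.960]
base radii: r_b1 = 132.621045, r_b2 = 97.130906
tip radii: r_a1 = 143.106480, r_a2 = 108.452520
inv(α') = inv(19.372°) + 2·(-0.362+0.387)·tan α/(71+52) = 0.01364413  ⇒  α' = 19.43800°
a' = a·cos α / cos α' = 243.5400·cos 19.372°/cos 19.43800° = 243.638838
action lengths: √(r_a1²−r_b1²) = 53.769164, √(r_a2²−r_b2²) = 48.244545
base pitch p_b = π·m·cos α = 11.736375
CR = (53.769164 + 48.244545 − 243.638838·sin 19.43800°)/11.736375 = 1.783683
contact ratio ≈ 1.7837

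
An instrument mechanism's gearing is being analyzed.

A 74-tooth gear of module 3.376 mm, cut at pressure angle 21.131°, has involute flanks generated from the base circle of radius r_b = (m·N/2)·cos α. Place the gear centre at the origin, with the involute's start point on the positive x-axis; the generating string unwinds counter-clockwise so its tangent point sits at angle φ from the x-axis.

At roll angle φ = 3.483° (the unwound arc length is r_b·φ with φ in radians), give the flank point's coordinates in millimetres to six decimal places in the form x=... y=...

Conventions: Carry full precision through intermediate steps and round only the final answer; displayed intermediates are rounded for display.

x=116.727827 y=0.008721

single-mesh involute tooth geometry (74T wheel at module 3.376)
pitch radius r_p = m·N/2 = 3.376·74/2 = 124.912000
base radius r_b = r_p·cos α = 124.912000·cos 21.131° = 116.512745
roll angle φ = 3.483° = 0.06078982 rad
x = r_b·(cos φ + φ·sin φ) = 116.727827
y = r_b·(sin φ − φ·cos φ) = 0.008721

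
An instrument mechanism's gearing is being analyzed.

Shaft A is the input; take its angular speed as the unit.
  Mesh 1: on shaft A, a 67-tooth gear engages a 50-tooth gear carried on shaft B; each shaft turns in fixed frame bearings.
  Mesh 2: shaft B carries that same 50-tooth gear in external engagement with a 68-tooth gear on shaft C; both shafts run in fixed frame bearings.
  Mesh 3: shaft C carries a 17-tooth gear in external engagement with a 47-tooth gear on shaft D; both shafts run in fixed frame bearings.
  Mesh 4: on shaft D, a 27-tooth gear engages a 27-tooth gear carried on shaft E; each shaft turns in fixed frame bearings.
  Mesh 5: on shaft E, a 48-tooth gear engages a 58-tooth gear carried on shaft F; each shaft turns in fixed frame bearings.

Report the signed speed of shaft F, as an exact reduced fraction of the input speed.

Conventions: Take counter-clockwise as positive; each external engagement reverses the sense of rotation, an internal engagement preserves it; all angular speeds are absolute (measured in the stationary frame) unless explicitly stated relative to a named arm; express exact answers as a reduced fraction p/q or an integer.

5-mesh fixed-axis compound train (all bearings frame-fixed)
mesh 1 [67T→50T]: |ω|/ω_in = 1×67/50 = 67/50, sense flips to −
mesh 2 [50T→68T]: |ω|/ω_in = (67/50)×50/68 = 67/68, sense flips to +
mesh 3 [17T→47T]: |ω|/ω_in = (67/68)×17/47 = 67/188, sense flips to −
mesh 4 [27T→27T]: |ω|/ω_in = (67/188)×27/27 = 67/188, sense flips to +
mesh 5 [48T→58T]: |ω|/ω_in = (67/188)×48/58 = 402/1363, sense flips to −
signed output speed (× input speed) = -402/1363

-402/1363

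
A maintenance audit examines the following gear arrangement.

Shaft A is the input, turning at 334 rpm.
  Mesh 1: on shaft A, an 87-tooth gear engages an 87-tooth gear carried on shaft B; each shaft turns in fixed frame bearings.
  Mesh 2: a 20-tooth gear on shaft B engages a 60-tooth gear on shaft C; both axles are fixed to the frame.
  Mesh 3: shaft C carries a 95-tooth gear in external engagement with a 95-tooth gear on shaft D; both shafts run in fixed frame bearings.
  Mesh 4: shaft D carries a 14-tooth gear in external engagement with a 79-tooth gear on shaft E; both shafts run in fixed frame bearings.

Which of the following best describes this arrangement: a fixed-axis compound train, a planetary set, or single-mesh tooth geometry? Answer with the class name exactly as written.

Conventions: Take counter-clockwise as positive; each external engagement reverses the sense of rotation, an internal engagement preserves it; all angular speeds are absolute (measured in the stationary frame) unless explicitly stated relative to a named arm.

fixed-axis compound train

topology: fixed-axis compound train — 4 meshes, A→E
classification: fixed-axis compound train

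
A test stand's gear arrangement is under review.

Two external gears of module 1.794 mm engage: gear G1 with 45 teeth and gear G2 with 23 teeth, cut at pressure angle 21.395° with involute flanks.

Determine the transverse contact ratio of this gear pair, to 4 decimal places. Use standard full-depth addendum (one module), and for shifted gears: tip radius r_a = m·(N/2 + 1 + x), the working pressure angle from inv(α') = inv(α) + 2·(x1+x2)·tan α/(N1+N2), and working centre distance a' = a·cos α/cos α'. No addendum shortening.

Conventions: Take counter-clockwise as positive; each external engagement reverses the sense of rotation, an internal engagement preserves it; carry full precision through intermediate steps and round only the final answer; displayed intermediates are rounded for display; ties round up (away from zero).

topology: single-mesh involute geometry — m = 1.794, 45T/23T pair
base radii: r_b1 = 37.583353, r_b2 = 19.209269
tip radii: r_a1 = 42.159000, r_a2 = 22.425000
no profile shift: α' = α, a' = a
action lengths: √(r_a1²−r_b1²) = 19.101645, √(r_a2²−r_b2²) = 11.570851
base pitch p_b = π·m·cos α = 5.247626
CR = (19.101645 + 11.570851 − 60.996000·sin 21.39500°)/5.247626 = 1.604807
contact ratio ≈ 1.6048

1.6048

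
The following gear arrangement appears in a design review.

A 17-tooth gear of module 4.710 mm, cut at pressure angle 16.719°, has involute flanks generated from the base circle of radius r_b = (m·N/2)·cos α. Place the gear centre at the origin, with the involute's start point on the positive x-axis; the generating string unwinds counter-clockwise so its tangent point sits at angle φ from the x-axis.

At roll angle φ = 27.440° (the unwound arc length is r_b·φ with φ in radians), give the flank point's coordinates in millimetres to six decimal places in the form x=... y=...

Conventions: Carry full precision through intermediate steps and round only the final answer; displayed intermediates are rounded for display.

single-mesh involute tooth geometry (17T wheel at module 4.710)
pitch radius r_p = m·N/2 = 4.710·17/2 = 40.035000
base radius r_b = r_p·cos α = 40.035000·cos 16.719° = 38.342606
roll angle φ = 27.440° = 0.47891835 rad
x = r_b·(cos φ + φ·sin φ) = 42.490847
y = r_b·(sin φ − φ·cos φ) = 1.371990

x=42.490847 y=1.371990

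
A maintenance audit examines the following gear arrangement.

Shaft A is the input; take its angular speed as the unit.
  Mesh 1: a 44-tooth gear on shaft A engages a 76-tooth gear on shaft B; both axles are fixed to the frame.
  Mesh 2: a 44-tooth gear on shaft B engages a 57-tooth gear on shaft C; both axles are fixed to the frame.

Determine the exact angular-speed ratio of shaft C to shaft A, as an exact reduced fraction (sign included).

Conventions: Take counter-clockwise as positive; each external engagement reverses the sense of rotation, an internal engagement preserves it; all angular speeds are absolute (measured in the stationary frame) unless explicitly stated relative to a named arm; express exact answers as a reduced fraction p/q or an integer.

class = fixed-axis compound train [2 meshes; 2 ratios multiply, 2 sense flips]
mesh 1 [44T→76T]: running ratio 11/19, sense −
mesh 2 [44T→57T]: running ratio 484/1083, sense +
ω_out/ω_in = 484/1083

484/1083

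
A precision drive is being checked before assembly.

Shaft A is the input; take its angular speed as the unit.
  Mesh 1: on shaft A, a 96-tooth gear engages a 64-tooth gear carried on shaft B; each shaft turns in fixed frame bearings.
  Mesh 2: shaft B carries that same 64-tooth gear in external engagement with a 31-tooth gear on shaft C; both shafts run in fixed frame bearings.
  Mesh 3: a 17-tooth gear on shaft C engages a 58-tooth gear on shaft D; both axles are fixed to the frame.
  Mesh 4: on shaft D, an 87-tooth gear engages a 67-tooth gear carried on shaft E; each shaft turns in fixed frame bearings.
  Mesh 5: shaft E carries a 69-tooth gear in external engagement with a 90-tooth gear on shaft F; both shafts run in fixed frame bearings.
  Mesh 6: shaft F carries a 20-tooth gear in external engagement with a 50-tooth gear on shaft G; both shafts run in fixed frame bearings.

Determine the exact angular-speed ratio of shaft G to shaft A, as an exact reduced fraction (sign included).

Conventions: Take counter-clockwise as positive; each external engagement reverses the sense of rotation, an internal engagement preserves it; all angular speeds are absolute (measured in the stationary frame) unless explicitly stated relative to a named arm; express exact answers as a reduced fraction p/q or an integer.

class = fixed-axis compound train [6 meshes; 6 ratios multiply, 6 sense flips]
mesh 1 [96T→64T]: running ratio 3/2, sense −
mesh 2 [64T→31T]: running ratio 96/31, sense +
mesh 3 [17T→58T]: running ratio 816/899, sense −
mesh 4 [87T→67T]: running ratio 2448/2077, sense +
mesh 5 [69T→90T]: running ratio 9384/10385, sense −
mesh 6 [20T→50T]: running ratio 18768/51925, sense +
ω_out/ω_in = 18768/51925

18768/51925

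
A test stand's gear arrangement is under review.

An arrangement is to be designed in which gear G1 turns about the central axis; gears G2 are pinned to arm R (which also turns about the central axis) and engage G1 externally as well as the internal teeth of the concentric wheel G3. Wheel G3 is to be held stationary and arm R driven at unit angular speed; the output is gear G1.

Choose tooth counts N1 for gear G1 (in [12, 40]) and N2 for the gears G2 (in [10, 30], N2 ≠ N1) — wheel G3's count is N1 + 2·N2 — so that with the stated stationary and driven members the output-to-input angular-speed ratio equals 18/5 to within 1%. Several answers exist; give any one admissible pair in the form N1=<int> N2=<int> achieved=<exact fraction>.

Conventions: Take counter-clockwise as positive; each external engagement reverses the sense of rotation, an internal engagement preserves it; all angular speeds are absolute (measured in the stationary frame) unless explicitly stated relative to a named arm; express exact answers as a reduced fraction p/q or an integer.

topology: planetary set — design target 18/5, arm = carrier (Willis)
Willis with ω_ring = 0: ω_sun/ω_arm = (N1+N3)/N1; set equal to 18/5  ⇒  N3/N1 = 18/5 − 1 = 13/5
N3 = N1 + 2·N2  ⇒  N2/N1 = (N3/N1 − 1)/2 = (13/5 − 1)/2 = 4/5
smallest multiple with N1 ≥ 12 and N2 ≥ 10: k = 3  ⇒  N1 = 3·5 = 15, N2 = 3·4 = 12 (N1 ≤ 40, N2 ≤ 30, N2 ≠ N1 ✓), N3 = 15 + 2·12 = 39
check: (N1+N3)/N1 with N1 = 15, N3 = 39 gives 18/5; |achieved − target| = 0 ≤ 9/250 ✓

N1=15 N2=12 achieved=18/5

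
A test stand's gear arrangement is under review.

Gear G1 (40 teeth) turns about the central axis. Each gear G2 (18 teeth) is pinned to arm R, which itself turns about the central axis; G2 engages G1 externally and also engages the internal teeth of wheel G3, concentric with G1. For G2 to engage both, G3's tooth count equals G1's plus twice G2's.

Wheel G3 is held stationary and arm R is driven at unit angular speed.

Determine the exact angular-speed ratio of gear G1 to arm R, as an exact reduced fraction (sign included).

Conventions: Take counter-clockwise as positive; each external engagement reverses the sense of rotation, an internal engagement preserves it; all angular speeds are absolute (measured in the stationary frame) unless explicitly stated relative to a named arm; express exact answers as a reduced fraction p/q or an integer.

recognized (axles ride arm R): planetary set, 40/18/76 teeth
ring teeth: 40 + 2·18 = 76
40(ω_sun−ω_arm) = −76(ω_ring−ω_arm),  ω_ring = 0, ω_arm = 1
ω_sun = 1 − (76/40)(0−1) = 29/10
ω_out/ω_in = 29/10

29/10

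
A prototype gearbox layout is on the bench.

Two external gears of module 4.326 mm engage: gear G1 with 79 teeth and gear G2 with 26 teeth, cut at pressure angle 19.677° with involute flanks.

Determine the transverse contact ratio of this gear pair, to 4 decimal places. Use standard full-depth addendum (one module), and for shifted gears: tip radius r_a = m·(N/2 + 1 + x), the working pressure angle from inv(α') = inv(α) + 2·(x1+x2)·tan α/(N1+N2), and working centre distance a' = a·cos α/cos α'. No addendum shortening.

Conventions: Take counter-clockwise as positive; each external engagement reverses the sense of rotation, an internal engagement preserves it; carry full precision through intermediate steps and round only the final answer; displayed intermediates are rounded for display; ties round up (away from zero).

1.7391

recognized (one external pair, fixed centres): single-mesh tooth geometry, m = 4.326, N1 = 79, N2 = 26
base radii: r_b1 = 160.898772, r_b2 = 52.954026
tip radii: r_a1 = 175.203000, r_a2 = 60.564000
no profile shift: α' = α, a' = a
action lengths: √(r_a1²−r_b1²) = 69.337409, √(r_a2²−r_b2²) = 29.391652
base pitch p_b = π·m·cos α = 12.796922
CR = (69.337409 + 29.391652 − 227.115000·sin 19.67700°)/12.796922 = 1.739130
contact ratio ≈ 1.7391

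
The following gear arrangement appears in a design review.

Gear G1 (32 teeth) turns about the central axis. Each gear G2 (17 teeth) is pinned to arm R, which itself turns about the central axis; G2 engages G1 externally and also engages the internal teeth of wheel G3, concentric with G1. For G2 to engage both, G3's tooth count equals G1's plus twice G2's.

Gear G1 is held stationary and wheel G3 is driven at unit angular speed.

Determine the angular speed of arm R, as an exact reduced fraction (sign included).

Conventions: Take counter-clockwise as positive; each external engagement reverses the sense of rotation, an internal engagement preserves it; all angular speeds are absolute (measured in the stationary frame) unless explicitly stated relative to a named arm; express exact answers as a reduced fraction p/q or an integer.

topology: planetary set — G1 32T / G2 17T / G3 66T, arm = carrier (Willis)
ring teeth: 32 + 2·17 = 66
32(ω_sun−ω_arm) = −66(ω_ring−ω_arm),  ω_sun = 0, ω_ring = 1
32(0−ω_arm) = −66(1−ω_arm)  ⇒  98·ω_arm = 66  ⇒  ω_arm = 33/49
exact speed ratio = 33/49

33/49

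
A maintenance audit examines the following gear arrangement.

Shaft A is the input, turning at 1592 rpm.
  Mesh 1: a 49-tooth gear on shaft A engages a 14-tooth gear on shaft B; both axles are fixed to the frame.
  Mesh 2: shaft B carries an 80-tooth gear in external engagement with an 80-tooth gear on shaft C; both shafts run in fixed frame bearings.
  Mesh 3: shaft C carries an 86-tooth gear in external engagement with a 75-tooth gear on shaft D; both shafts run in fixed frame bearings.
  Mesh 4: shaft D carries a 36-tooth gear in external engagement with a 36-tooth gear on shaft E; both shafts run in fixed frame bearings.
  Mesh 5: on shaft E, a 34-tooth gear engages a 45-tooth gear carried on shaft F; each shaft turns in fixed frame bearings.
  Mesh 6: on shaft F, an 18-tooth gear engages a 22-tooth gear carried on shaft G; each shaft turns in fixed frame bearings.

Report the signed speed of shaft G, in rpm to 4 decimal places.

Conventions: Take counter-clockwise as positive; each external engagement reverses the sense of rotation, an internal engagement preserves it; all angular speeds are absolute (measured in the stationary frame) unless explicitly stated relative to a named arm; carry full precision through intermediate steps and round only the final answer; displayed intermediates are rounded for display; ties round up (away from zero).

class = fixed-axis compound train [6 meshes; 6 ratios multiply, 6 sense flips]
mesh 1 [49T→14T]: ω = 1592.0000×49/14 = 5572.0000 rpm, sense flips to −
mesh 2 [80T→80T]: ω = 5572.0000×80/80 = 5572.0000 rpm, sense flips to +
mesh 3 [86T→75T]: ω = 5572.0000×86/75 = 6389.2267 rpm, sense flips to −
mesh 4 [36T→36T]: ω = 6389.2267×36/36 = 6389.2267 rpm, sense flips to +
mesh 5 [34T→45T]: ω = 6389.2267×34/45 = 4827.4157 rpm, sense flips to −
mesh 6 [18T→22T]: ω = 4827.4157×18/22 = 3949.7038 rpm, sense flips to +
signed output speed = +3949.7038 rpm

+3949.7038 rpm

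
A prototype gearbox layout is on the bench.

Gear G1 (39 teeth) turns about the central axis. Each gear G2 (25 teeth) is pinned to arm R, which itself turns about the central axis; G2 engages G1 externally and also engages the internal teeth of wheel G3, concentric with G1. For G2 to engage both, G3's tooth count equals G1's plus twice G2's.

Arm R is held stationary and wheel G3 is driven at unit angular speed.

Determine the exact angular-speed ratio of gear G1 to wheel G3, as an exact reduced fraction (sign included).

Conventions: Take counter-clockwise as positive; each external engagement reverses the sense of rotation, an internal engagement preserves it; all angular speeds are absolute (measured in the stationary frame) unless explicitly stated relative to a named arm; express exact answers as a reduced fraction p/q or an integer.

planetary set (39T centre, 25T on arm, 89T internal) — Willis relation
ring teeth: 39 + 2·25 = 89
39(ω_sun−ω_arm) = −89(ω_ring−ω_arm),  ω_arm = 0, ω_ring = 1
ω_sun = 0 − (89/39)(1−0) = -89/39
ω_out/ω_in = -89/39

-89/39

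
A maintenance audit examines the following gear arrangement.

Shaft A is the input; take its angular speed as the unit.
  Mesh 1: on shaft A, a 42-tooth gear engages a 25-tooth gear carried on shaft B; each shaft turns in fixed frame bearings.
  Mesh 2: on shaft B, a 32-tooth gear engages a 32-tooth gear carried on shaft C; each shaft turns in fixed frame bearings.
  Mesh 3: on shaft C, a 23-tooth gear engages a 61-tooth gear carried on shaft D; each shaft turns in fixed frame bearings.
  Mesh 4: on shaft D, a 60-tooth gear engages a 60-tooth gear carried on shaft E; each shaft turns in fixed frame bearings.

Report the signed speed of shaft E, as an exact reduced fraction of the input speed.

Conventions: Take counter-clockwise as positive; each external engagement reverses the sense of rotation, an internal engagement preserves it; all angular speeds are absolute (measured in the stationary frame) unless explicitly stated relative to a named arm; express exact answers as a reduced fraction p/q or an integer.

4-mesh fixed-axis compound train (all bearings frame-fixed)
mesh 1 [42T→25T]: |ω|/ω_in = 1×42/25 = 42/25, sense flips to −
mesh 2 [32T→32T]: |ω|/ω_in = (42/25)×32/32 = 42/25, sense flips to +
mesh 3 [23T→61T]: |ω|/ω_in = (42/25)×23/61 = 966/1525, sense flips to −
mesh 4 [60T→60T]: |ω|/ω_in = (966/1525)×60/60 = 966/1525, sense flips to +
signed output speed (× input speed) = 966/1525

966/1525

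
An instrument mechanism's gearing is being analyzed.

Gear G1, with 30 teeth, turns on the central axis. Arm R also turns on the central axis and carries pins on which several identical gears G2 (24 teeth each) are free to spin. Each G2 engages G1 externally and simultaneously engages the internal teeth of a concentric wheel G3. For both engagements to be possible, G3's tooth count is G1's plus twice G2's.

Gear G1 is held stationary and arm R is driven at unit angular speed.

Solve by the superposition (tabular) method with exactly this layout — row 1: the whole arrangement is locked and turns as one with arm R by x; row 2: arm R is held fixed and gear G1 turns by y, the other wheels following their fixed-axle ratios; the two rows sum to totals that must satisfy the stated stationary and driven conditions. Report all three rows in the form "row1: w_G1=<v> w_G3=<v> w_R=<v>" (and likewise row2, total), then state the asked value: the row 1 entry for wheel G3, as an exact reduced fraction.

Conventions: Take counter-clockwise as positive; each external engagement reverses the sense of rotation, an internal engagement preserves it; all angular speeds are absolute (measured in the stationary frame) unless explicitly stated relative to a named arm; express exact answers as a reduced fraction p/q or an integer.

row1: w_G1=1 w_G3=1 w_R=1
row2: w_G1=-1 w_G3=5/13 w_R=0
total: w_G1=0 w_G3=18/13 w_R=1
asked value: 1

topology: planetary set — G1 30T / G2 24T / G3 78T, arm = carrier (Willis)
row 1 — lock + rotate with arm: ω_sun = ω_ring = ω_arm = x
row 2: sun turns y, ring = −(30/78)·y, arm 0
boundary: total ω_sun = x + y = 0 and total ω_arm = x = 1  ⇒  y = -1, x = 1
row 2 ring = −(30/78)·(-1) = 5/13
totals (row 1 + row 2): sun 1 + (-1) = 0, ring 1 + 5/13 = 18/13, arm 1 + 0 = 1
asked cell (row1, ring) = 1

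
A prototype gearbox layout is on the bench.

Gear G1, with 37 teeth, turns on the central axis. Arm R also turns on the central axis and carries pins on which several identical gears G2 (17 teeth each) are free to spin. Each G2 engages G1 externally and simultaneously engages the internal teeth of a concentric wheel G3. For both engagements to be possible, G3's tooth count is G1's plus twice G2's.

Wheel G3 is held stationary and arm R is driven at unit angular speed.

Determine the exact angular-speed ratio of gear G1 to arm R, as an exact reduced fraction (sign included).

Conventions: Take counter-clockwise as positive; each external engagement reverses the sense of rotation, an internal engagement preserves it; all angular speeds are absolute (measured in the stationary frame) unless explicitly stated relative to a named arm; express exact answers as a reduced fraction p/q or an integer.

planetary set (37T centre, 17T on arm, 71T internal) — Willis relation
ring teeth: 37 + 2·17 = 71
37(ω_sun−ω_arm) = −71(ω_ring−ω_arm),  ω_ring = 0, ω_arm = 1
ω_sun = 1 − (71/37)(0−1) = 108/37
ω_out/ω_in = 108/37

108/37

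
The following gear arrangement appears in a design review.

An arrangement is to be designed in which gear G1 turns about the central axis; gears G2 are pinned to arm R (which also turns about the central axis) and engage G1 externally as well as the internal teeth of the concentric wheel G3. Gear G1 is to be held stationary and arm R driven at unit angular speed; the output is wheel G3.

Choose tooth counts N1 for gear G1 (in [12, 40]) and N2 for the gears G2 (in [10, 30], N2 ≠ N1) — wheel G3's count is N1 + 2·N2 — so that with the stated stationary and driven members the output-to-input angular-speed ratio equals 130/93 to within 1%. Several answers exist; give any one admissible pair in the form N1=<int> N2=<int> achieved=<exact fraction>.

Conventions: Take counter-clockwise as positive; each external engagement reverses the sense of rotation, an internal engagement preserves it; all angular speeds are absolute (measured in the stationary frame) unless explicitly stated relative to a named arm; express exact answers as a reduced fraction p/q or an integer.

N1=37 N2=28 achieved=130/93

design class (target 130/93): planetary set
Willis with ω_sun = 0: ω_ring/ω_arm = (N1+N3)/N3; set equal to 130/93  ⇒  N3/N1 = 1/(130/93 − 1) = 93/37
N3 = N1 + 2·N2  ⇒  N2/N1 = (N3/N1 − 1)/2 = (93/37 − 1)/2 = 28/37
smallest multiple with N1 ≥ 12 and N2 ≥ 10: k = 1  ⇒  N1 = 1·37 = 37, N2 = 1·28 = 28 (N1 ≤ 40, N2 ≤ 30, N2 ≠ N1 ✓), N3 = 37 + 2·28 = 93
check: (N1+N3)/N3 with N1 = 37, N3 = 93 gives 130/93; |achieved − target| = 0 ≤ 13/930 ✓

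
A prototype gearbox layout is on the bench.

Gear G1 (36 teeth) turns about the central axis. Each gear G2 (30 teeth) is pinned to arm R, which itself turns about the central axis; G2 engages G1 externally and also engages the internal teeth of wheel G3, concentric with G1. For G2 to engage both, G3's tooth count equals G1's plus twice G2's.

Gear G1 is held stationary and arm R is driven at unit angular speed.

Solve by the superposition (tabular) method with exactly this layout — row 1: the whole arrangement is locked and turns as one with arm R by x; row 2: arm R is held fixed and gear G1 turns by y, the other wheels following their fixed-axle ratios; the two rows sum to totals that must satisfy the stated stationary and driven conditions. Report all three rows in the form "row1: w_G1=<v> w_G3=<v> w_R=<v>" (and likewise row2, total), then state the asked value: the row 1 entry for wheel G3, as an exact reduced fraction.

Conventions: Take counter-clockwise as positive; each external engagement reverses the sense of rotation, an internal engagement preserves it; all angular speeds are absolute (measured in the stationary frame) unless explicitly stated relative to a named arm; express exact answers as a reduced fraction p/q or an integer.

planetary set (36T centre, 30T on arm, 96T internal) — Willis relation
row 1 — lock + rotate with arm: ω_sun = ω_ring = ω_arm = x
row 2: sun turns y, ring = −(36/96)·y, arm 0
boundary: total ω_sun = x + y = 0 and total ω_arm = x = 1  ⇒  y = -1, x = 1
row 2 ring = −(36/96)·(-1) = 3/8
totals (row 1 + row 2): sun 1 + (-1) = 0, ring 1 + 3/8 = 11/8, arm 1 + 0 = 1
asked cell (row1, ring) = 1

row1: w_G1=1 w_G3=1 w_R=1
row2: w_G1=-1 w_G3=3/8 w_R=0
total: w_G1=0 w_G3=11/8 w_R=1
asked value: 1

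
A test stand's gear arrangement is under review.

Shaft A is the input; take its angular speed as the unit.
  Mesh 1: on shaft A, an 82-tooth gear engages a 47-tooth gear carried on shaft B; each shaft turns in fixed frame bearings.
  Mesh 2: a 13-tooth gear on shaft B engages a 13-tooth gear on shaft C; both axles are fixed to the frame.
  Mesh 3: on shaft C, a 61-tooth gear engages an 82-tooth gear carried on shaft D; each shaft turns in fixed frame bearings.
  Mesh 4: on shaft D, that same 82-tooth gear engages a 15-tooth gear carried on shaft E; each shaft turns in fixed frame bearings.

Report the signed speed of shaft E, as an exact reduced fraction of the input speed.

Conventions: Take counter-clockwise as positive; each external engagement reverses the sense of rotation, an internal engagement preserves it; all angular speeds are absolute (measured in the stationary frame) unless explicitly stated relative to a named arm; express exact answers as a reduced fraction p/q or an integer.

5002/705

4-mesh fixed-axis compound train (all bearings frame-fixed)
mesh 1 [82T→47T]: |ω|/ω_in = 1×82/47 = 82/47, sense flips to −
mesh 2 [13T→13T]: |ω|/ω_in = (82/47)×13/13 = 82/47, sense flips to +
mesh 3 [61T→82T]: |ω|/ω_in = (82/47)×61/82 = 61/47, sense flips to −
mesh 4 [82T→15T]: |ω|/ω_in = (61/47)×82/15 = 5002/705, sense flips to +
signed output speed (× input speed) = 5002/705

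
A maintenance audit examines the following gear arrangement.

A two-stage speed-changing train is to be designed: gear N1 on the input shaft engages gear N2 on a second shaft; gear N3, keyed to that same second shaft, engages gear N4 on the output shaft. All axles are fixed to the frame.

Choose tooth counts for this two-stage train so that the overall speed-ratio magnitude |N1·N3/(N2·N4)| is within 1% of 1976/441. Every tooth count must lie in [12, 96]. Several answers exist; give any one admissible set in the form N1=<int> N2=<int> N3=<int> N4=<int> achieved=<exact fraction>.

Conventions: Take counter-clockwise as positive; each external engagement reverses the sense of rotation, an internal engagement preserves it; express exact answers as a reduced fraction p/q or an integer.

N1=26 N2=21 N3=76 N4=21 achieved=1976/441

class = fixed-axis compound train [2-stage, 1976/441 wanted]
target = 1976/441 in lowest terms: an exact hit needs N1·N3 = k·1976 and N2·N4 = k·441 for one integer k, every count in [12, 96]; additionally prefer no 1:1 stage (N1 ≠ N2, N3 ≠ N4)
k = 1: N1·N3 = 1976 = 26·76, N2·N4 = 441 = 21·21
achieved = 26·76/(21·21) = 1976/441; |achieved − target| = 0 ≤ 494/11025 ✓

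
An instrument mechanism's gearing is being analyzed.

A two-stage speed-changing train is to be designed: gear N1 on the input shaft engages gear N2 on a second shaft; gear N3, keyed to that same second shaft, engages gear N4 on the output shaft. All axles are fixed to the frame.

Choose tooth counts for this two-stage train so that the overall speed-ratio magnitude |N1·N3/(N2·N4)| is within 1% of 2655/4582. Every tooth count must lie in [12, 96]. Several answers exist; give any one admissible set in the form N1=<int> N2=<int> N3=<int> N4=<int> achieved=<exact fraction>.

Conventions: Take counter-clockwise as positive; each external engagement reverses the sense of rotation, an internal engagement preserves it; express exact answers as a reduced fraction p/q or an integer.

N1=45 N2=58 N3=59 N4=79 achieved=2655/4582

topology: fixed-axis compound train — 2 stages, target 2655/4582
target = 2655/4582 in lowest terms: an exact hit needs N1·N3 = k·2655 and N2·N4 = k·4582 for one integer k, every count in [12, 96]; additionally prefer no 1:1 stage (N1 ≠ N2, N3 ≠ N4)
k = 1: N1·N3 = 2655 = 45·59, N2·N4 = 4582 = 58·79
achieved = 45·59/(58·79) = 2655/4582; |achieved − target| = 0 ≤ 531/91640 ✓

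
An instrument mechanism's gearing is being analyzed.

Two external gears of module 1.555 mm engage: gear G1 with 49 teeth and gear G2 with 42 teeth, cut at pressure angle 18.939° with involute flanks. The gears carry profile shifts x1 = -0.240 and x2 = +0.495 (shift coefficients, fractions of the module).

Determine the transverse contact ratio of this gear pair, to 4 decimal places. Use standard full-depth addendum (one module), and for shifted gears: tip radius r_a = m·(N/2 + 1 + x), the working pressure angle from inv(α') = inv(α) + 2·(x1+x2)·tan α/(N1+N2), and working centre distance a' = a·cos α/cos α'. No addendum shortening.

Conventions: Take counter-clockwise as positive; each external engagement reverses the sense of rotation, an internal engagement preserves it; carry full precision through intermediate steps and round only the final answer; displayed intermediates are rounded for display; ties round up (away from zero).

1.7136

class = single-mesh tooth geometry [involute pair 49T × 42T, m = 1.555]
base radii: r_b1 = 36.035079, r_b2 = 30.887210
tip radii: r_a1 = 39.279300, r_a2 = 34.979725
inv(α') = inv(18.939°) + 2·(-0.240+0.495)·tan α/(49+42) = 0.01451234  ⇒  α' = 19.82886°
a' = a·cos α / cos α' = 70.7525·cos 18.939°/cos 19.82886° = 71.140187
action lengths: √(r_a1²−r_b1²) = 15.631267, √(r_a2²−r_b2²) = 16.418325
base pitch p_b = π·m·cos α = 4.620716
CR = (15.631267 + 16.418325 − 71.140187·sin 19.82886°)/4.620716 = 1.713589
contact ratio ≈ 1.7136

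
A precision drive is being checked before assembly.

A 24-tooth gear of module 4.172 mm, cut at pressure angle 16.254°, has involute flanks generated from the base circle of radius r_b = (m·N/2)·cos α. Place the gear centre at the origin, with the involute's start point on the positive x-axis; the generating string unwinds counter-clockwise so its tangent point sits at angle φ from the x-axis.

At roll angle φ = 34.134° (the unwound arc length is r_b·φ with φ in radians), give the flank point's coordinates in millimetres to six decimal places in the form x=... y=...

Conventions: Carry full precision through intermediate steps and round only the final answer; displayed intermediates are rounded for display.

single-mesh involute tooth geometry (24T wheel at module 4.172)
pitch radius r_p = m·N/2 = 4.172·24/2 = 50.064000
base radius r_b = r_p·cos α = 50.064000·cos 16.254° = 48.062958
roll angle φ = 34.134° = 0.59575069 rad
x = r_b·(cos φ + φ·sin φ) = 55.850178
y = r_b·(sin φ − φ·cos φ) = 3.268812

x=55.850178 y=3.268812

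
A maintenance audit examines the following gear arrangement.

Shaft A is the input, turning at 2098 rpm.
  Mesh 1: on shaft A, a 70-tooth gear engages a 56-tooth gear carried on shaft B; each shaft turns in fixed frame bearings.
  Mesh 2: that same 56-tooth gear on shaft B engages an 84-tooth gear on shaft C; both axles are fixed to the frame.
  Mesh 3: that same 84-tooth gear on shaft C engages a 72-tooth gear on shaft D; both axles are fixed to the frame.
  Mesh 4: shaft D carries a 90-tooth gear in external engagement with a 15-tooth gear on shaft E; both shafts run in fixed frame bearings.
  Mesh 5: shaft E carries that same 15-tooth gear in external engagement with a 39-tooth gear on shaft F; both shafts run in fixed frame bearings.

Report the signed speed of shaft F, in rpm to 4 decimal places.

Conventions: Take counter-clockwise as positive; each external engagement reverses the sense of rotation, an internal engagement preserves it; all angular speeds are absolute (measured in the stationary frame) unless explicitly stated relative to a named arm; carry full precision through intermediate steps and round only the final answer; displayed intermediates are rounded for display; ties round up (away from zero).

-4707.0513 rpm

recognized (6 fixed axles, 5 meshes): fixed-axis compound train
mesh 1 [70T→56T]: ω = 2098.0000×70/56 = 2622.5000 rpm, sense flips to −
mesh 2 [56T→84T]: ω = 2622.5000×56/84 = 1748.3333 rpm, sense flips to +
mesh 3 [84T→72T]: ω = 1748.3333×84/72 = 2039.7222 rpm, sense flips to −
mesh 4 [90T→15T]: ω = 2039.7222×90/15 = 12238.3333 rpm, sense flips to +
mesh 5 [15T→39T]: ω = 12238.3333×15/39 = 4707.0513 rpm, sense flips to −
signed output speed = -4707.0513 rpm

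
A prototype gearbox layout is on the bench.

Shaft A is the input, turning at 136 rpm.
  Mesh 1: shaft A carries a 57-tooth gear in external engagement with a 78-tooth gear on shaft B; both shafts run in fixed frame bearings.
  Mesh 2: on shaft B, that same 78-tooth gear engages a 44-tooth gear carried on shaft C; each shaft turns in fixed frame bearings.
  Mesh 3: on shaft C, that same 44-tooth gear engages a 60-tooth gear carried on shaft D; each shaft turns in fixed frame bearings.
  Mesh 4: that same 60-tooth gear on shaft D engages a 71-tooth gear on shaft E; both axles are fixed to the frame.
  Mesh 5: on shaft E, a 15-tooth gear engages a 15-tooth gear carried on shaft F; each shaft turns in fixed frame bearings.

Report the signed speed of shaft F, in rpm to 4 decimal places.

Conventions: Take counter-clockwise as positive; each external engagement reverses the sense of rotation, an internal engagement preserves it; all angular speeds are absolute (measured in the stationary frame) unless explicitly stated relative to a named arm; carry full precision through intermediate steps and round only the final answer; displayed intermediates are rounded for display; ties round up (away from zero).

topology: fixed-axis compound train — 5 meshes, A→F
mesh 1 [57T→78T]: ω = 136.0000×57/78 = 99.3846 rpm, sense flips to −
mesh 2 [78T→44T]: ω = 99.3846×78/44 = 176.1818 rpm, sense flips to +
mesh 3 [44T→60T]: ω = 176.1818×44/60 = 129.2000 rpm, sense flips to −
mesh 4 [60T→71T]: ω = 129.2000×60/71 = 109.1831 rpm, sense flips to +
mesh 5 [15T→15T]: ω = 109.1831×15/15 = 109.1831 rpm, sense flips to −
signed output speed = -109.1831 rpm

-109.1831 rpm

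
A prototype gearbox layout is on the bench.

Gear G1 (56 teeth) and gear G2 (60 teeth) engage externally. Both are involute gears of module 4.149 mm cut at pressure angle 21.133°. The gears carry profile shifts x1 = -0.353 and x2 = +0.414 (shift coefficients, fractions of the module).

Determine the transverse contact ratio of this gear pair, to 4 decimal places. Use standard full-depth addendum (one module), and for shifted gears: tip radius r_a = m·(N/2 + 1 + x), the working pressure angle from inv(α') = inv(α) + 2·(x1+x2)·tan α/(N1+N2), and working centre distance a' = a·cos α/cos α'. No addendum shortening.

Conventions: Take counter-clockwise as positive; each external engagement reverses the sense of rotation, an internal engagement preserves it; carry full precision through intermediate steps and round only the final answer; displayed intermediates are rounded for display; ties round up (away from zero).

class = single-mesh tooth geometry [involute pair 56T × 60T, m = 4.149]
base radii: r_b1 = 108.358973, r_b2 = 116.098899
tip radii: r_a1 = 118.856403, r_a2 = 130.336686
inv(α') = inv(21.133°) + 2·(-0.353+0.414)·tan α/(56+60) = 0.01809584  ⇒  α' = 21.28765°
a' = a·cos α / cos α' = 240.6420·cos 21.133°/cos 21.28765° = 240.894207
action lengths: √(r_a1²−r_b1²) = 48.838280, √(r_a2²−r_b2²) = 59.234258
base pitch p_b = π·m·cos α = 12.157848
CR = (48.838280 + 59.234258 − 240.894207·sin 21.28765°)/12.157848 = 1.695677
contact ratio ≈ 1.6957

1.6957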